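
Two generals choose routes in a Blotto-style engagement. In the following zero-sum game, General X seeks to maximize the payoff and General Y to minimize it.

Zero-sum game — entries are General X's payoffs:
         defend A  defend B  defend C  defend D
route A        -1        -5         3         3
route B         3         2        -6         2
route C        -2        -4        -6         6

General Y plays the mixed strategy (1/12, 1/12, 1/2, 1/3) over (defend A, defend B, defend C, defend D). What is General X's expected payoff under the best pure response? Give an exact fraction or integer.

2

route A: (-1)·(1/12) + (-5)·(1/12) + (3)·(1/2) + (3)·(1/3) = 2.
route B: (3)·(1/12) + (2)·(1/12) + (-6)·(1/2) + (2)·(1/3) = -23/12.
route C: (-2)·(1/12) + (-4)·(1/12) + (-6)·(1/2) + (6)·(1/3) = -3/2.
The best pure response is route A with expected payoff 2.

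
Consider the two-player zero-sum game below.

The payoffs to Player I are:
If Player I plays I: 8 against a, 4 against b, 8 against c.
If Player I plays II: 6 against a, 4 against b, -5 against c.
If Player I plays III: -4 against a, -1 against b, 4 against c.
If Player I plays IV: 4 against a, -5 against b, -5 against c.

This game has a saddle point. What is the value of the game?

4

Row minima: 4, -5, -4, -5 → Player I's maximin is 4.
Column maxima: 8, 4, 8 → Player II's minimax is 4.
They coincide at (I, b), so the value is 4.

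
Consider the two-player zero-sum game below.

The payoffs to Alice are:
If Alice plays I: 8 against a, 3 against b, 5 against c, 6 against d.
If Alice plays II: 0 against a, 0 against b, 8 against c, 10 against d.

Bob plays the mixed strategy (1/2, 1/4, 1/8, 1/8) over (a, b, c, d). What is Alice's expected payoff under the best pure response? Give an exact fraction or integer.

49/8

I: (8)·(1/2) + (3)·(1/4) + (5)·(1/8) + (6)·(1/8) = 49/8.
II: (0)·(1/2) + (0)·(1/4) + (8)·(1/8) + (10)·(1/8) = 9/4.
The best pure response is I with expected payoff 49/8.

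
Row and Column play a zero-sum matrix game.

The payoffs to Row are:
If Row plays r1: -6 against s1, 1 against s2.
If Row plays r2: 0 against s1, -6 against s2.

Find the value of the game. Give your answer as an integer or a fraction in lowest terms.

Row minima are -6 and -6, so Row's maximin is -6; column maxima are 0 and 1, so Column's minimax is 0. These differ, so the equilibrium is in mixed strategies.
Let Row play r1 with probability p. Column is indifferent when −6p = p − 6(1−p), giving p = 6/13.
Let Column play s1 with probability q. Row is indifferent when −6q + (1−q) = −6(1−q), giving q = 7/13.
The value is -6·(7/13) + (1)·(6/13) = -36/13.

-36/13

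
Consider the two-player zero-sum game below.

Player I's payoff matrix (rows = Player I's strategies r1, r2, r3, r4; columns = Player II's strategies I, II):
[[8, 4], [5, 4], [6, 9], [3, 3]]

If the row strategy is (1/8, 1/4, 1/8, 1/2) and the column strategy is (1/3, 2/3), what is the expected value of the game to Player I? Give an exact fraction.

17/4

Against (1/3, 2/3), each row's expected payoff is r1: 16/3; r2: 13/3; r3: 8; r4: 3.
Taking the (1/8, 1/4, 1/8, 1/2)-weighted average: (1/8)·(16/3) + (1/4)·(13/3) + (1/8)·(8) + (1/2)·(3) = 17/4.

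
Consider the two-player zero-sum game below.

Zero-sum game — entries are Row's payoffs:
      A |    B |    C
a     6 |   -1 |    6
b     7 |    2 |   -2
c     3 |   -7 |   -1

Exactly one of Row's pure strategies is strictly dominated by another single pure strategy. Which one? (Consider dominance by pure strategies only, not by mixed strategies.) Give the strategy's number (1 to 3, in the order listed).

3

Compare c with a: 6 > 3, -1 > -7, 6 > -1.
So a strictly dominates c for Row; c is strictly dominated.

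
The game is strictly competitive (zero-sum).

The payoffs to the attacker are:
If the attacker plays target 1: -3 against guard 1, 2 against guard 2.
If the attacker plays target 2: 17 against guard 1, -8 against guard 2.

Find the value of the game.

1/3

Row minima are -3 and -8, so the attacker's maximin is -3; column maxima are 17 and 2, so the defender's minimax is 2. These differ, so the equilibrium is in mixed strategies.
Let the attacker play target 1 with probability p. The defender is indifferent when −3p + 17(1−p) = 2p − 8(1−p), giving p = 5/6.
Let the defender play guard 1 with probability q. The attacker is indifferent when −3q + 2(1−q) = 17q − 8(1−q), giving q = 1/3.
The value is -3·(1/3) + (2)·(2/3) = 1/3.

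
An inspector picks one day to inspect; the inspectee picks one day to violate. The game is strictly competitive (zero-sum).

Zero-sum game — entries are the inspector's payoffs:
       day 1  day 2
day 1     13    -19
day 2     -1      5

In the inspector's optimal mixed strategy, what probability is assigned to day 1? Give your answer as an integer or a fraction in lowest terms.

3/19

Row minima are -19 and -1, so the inspector's maximin is -1; column maxima are 13 and 5, so the inspectee's minimax is 5. These differ, so the equilibrium is in mixed strategies.
Let the inspector play day 1 with probability p. The inspectee is indifferent when 13p − (1−p) = −19p + 5(1−p), giving p = 3/19.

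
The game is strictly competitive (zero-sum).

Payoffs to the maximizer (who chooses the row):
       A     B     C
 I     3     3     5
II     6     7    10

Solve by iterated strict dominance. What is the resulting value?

6

Row I is strictly dominated by row II (6>3, 7>3, 10>5); eliminate I.
Column C is strictly dominated by A for the minimizer (6<10); eliminate C.
Column B is strictly dominated by A for the minimizer (6<7); eliminate B.
Only (II, A) remains, with payoff 6.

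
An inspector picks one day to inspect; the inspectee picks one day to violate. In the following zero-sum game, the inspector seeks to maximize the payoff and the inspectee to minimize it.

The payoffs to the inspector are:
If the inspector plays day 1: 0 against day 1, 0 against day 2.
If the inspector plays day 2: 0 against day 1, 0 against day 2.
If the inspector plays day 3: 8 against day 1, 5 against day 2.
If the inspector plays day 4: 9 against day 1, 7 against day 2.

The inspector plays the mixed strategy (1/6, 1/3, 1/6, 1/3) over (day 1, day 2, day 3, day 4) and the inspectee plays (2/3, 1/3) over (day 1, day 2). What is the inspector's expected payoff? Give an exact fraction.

Against (2/3, 1/3), each row's expected payoff is day 1: 0; day 2: 0; day 3: 7; day 4: 25/3.
Taking the (1/6, 1/3, 1/6, 1/3)-weighted average: (1/6)·(0) + (1/3)·(0) + (1/6)·(7) + (1/3)·(25/3) = 71/18.

71/18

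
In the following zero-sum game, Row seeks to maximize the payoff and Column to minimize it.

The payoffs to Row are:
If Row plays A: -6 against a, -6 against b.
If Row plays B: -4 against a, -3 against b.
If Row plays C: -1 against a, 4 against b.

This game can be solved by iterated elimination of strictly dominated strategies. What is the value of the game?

-1

Row A is strictly dominated by row B (-4>-6, -3>-6); eliminate A.
Column b is strictly dominated by a for Column (-4<-3, -1<4); eliminate b.
Row B is strictly dominated by row C (-1>-4); eliminate B.
Only (C, a) remains, with payoff -1.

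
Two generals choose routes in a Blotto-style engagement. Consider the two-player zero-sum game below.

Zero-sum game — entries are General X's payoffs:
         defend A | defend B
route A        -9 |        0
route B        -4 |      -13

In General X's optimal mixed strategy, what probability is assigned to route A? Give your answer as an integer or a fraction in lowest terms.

1/2

Row minima are -9 and -13, so General X's maximin is -9; column maxima are -4 and 0, so General Y's minimax is -4. These differ, so the equilibrium is in mixed strategies.
Let General X play route A with probability p. General Y is indifferent when −9p − 4(1−p) = −13(1−p), giving p = 1/2.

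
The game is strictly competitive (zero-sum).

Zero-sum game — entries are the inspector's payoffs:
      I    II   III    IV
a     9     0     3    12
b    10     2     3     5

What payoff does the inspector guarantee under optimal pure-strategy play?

2

Row minima: 0, 2 → the inspector's maximin is 2.
Column maxima: 10, 2, 3, 12 → the inspectee's minimax is 2.
They coincide at (b, II), so the value is 2.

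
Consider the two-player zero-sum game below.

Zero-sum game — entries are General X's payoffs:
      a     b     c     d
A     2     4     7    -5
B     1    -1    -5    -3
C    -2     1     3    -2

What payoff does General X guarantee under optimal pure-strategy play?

Row minima: -5, -5, -2 → General X's maximin is -2.
Column maxima: 2, 4, 7, -2 → General Y's minimax is -2.
They coincide at (C, d), so the value is -2.

-2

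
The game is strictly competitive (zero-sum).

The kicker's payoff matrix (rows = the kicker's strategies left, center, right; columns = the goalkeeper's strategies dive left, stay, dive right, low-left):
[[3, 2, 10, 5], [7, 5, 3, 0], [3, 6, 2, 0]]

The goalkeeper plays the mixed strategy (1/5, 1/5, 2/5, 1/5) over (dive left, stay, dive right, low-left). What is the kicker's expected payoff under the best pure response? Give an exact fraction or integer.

left: (3)·(1/5) + (2)·(1/5) + (10)·(2/5) + (5)·(1/5) = 6.
center: (7)·(1/5) + (5)·(1/5) + (3)·(2/5) + (0)·(1/5) = 18/5.
right: (3)·(1/5) + (6)·(1/5) + (2)·(2/5) + (0)·(1/5) = 13/5.
The best pure response is left with expected payoff 6.

6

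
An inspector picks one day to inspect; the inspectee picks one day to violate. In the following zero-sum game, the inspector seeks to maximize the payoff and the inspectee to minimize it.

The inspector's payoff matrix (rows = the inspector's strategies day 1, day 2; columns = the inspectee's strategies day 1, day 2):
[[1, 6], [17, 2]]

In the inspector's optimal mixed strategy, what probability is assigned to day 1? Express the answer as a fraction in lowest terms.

3/4

Row minima are 1 and 2, so the inspector's maximin is 2; column maxima are 17 and 6, so the inspectee's minimax is 6. These differ, so the equilibrium is in mixed strategies.
Let the inspector play day 1 with probability p. The inspectee is indifferent when p + 17(1−p) = 6p + 2(1−p), giving p = 3/4.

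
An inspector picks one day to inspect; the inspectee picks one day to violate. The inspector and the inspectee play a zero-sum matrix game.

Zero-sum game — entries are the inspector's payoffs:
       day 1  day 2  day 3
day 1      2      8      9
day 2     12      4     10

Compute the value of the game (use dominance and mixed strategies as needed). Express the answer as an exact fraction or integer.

Column day 3 is strictly dominated by day 2 for the inspectee (it gives the inspector more in every row).
The remaining 2×2 game on (day 1, day 2) × (day 1, day 2) has no saddle point. Let the inspector play day 1 with probability p; indifference gives 2p + 12(1−p) = 8p + 4(1−p), so p = 4/7.
Similarly the inspectee's optimal q on day 1 is 2/7, and the value is 2·(2/7) + (8)·(5/7) = 44/7.

44/7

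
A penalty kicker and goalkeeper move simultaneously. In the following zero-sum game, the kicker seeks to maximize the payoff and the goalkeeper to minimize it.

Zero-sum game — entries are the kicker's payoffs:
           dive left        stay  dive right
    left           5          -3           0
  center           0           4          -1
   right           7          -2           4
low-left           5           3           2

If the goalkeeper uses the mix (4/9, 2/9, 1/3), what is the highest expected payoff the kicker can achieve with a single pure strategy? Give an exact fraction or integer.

left: (5)·(4/9) + (-3)·(2/9) + (0)·(1/3) = 14/9.
center: (0)·(4/9) + (4)·(2/9) + (-1)·(1/3) = 5/9.
right: (7)·(4/9) + (-2)·(2/9) + (4)·(1/3) = 4.
low-left: (5)·(4/9) + (3)·(2/9) + (2)·(1/3) = 32/9.
The best pure response is right with expected payoff 4.

4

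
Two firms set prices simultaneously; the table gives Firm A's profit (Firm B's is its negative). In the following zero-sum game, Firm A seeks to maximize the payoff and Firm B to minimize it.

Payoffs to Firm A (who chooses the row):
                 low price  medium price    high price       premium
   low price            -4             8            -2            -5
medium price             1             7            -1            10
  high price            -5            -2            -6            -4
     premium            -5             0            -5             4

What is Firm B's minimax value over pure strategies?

-1

The worst case (largest entry) in each column is low price: 1, medium price: 8, high price: -1, premium: 10.
The best (smallest) of these is -1.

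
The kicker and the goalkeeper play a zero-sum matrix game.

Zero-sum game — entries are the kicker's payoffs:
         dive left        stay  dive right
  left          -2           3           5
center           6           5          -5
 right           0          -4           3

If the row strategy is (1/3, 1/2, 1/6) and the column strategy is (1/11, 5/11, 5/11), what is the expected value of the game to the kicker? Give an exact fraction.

Against (1/11, 5/11, 5/11), each row's expected payoff is left: 38/11; center: 6/11; right: -5/11.
Taking the (1/3, 1/2, 1/6)-weighted average: (1/3)·(38/11) + (1/2)·(6/11) + (1/6)·(-5/11) = 89/66.

89/66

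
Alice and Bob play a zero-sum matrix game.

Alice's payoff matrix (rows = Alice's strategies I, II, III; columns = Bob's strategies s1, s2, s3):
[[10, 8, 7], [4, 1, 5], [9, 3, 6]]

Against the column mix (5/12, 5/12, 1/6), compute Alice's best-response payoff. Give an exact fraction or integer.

26/3

I: (10)·(5/12) + (8)·(5/12) + (7)·(1/6) = 26/3.
II: (4)·(5/12) + (1)·(5/12) + (5)·(1/6) = 35/12.
III: (9)·(5/12) + (3)·(5/12) + (6)·(1/6) = 6.
The best pure response is I with expected payoff 26/3.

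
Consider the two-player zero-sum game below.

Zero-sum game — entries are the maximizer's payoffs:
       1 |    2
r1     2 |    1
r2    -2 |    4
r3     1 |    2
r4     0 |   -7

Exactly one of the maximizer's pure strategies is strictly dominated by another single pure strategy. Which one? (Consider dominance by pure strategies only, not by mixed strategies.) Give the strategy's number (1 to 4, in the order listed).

4

Compare r4 with r1: 2 > 0, 1 > -7.
So r1 strictly dominates r4 for the maximizer; r4 is strictly dominated.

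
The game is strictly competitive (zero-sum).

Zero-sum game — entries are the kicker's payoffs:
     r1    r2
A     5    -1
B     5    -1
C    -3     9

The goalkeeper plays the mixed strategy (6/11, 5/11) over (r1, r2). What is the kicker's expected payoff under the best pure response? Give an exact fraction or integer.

27/11

A: (5)·(6/11) + (-1)·(5/11) = 25/11.
B: (5)·(6/11) + (-1)·(5/11) = 25/11.
C: (-3)·(6/11) + (9)·(5/11) = 27/11.
The best pure response is C with expected payoff 27/11.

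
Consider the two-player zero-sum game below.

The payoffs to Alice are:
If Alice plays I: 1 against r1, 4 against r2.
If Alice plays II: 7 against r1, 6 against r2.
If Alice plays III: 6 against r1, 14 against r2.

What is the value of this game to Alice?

62/9

Row I is strictly dominated by row II, so Alice never plays it.
The remaining 2×2 game on (II, III) × (r1, r2) has no saddle point. Let Alice play II with probability p; indifference gives 7p + 6(1−p) = 6p + 14(1−p), so p = 8/9.
Similarly Bob's optimal q on r1 is 8/9, and the value is 7·(8/9) + (6)·(1/9) = 62/9.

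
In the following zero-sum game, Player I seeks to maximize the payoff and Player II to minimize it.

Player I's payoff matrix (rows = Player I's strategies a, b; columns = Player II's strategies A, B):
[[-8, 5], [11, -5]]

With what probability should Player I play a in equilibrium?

Row minima are -8 and -5, so Player I's maximin is -5; column maxima are 11 and 5, so Player II's minimax is 5. These differ, so the equilibrium is in mixed strategies.
Let Player I play a with probability p. Player II is indifferent when −8p + 11(1−p) = 5p − 5(1−p), giving p = 16/29.

16/29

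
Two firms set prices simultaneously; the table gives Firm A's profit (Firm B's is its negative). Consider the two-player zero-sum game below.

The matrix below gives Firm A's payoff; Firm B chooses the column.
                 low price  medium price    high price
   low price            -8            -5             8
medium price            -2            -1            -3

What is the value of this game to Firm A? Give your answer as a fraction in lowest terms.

-40/17

Column medium price is strictly dominated by low price for Firm B (it gives Firm A more in every row).
The remaining 2×2 game on (low price, medium price) × (low price, high price) has no saddle point. Let Firm A play low price with probability p; indifference gives −8p − 2(1−p) = 8p − 3(1−p), so p = 1/17.
Similarly Firm B's optimal q on low price is 11/17, and the value is -8·(11/17) + (8)·(6/17) = -40/17.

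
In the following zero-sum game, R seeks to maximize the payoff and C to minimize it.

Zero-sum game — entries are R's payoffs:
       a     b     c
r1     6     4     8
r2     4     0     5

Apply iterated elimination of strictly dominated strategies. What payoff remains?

4

Row r2 is strictly dominated by row r1 (6>4, 4>0, 8>5); eliminate r2.
Column c is strictly dominated by a for C (6<8); eliminate c.
Column a is strictly dominated by b for C (4<6); eliminate a.
Only (r1, b) remains, with payoff 4.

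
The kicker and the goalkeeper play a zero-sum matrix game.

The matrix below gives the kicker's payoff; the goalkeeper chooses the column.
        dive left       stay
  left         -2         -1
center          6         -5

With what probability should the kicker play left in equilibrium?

11/12

Row minima are -2 and -5, so the kicker's maximin is -2; column maxima are 6 and -1, so the goalkeeper's minimax is -1. These differ, so the equilibrium is in mixed strategies.
Let the kicker play left with probability p. The goalkeeper is indifferent when −2p + 6(1−p) = −p − 5(1−p), giving p = 11/12.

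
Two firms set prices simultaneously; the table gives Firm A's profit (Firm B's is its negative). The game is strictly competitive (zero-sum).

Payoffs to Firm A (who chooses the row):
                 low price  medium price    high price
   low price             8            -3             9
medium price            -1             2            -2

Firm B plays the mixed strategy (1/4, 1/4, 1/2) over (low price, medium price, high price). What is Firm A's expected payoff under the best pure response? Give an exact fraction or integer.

low price: (8)·(1/4) + (-3)·(1/4) + (9)·(1/2) = 23/4.
medium price: (-1)·(1/4) + (2)·(1/4) + (-2)·(1/2) = -3/4.
The best pure response is low price with expected payoff 23/4.

23/4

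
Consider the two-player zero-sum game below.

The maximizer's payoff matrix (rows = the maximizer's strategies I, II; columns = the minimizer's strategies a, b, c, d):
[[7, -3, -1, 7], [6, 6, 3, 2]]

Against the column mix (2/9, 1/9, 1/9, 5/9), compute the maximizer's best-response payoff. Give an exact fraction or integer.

I: (7)·(2/9) + (-3)·(1/9) + (-1)·(1/9) + (7)·(5/9) = 5.
II: (6)·(2/9) + (6)·(1/9) + (3)·(1/9) + (2)·(5/9) = 31/9.
The best pure response is I with expected payoff 5.

5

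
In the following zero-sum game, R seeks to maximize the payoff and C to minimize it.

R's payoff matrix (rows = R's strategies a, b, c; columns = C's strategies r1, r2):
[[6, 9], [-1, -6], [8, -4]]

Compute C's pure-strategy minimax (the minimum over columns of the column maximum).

The worst case (largest entry) in each column is r1: 8, r2: 9.
The best (smallest) of these is 8.

8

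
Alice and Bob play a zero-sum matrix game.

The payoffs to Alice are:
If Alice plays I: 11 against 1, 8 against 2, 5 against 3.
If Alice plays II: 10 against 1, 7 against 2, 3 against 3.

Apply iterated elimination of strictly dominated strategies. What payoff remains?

Column 1 is strictly dominated by 2 for Bob (8<11, 7<10); eliminate 1.
Column 2 is strictly dominated by 3 for Bob (5<8, 3<7); eliminate 2.
Row II is strictly dominated by row I (5>3); eliminate II.
Only (I, 3) remains, with payoff 5.

5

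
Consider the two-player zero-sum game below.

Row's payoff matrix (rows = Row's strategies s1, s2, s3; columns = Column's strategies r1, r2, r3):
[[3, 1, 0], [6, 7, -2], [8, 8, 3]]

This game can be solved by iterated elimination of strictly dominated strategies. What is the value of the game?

Column r1 is strictly dominated by r3 for Column (0<3, -2<6, 3<8); eliminate r1.
Column r2 is strictly dominated by r3 for Column (0<1, -2<7, 3<8); eliminate r2.
Row s2 is strictly dominated by row s1 (0>-2); eliminate s2.
Row s1 is strictly dominated by row s3 (3>0); eliminate s1.
Only (s3, r3) remains, with payoff 3.

3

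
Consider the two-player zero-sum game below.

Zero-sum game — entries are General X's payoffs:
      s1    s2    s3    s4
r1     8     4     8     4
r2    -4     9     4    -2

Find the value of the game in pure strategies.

Row minima: 4, -4 → General X's maximin is 4.
Column maxima: 8, 9, 8, 4 → General Y's minimax is 4.
They coincide at (r1, s4), so the value is 4.

4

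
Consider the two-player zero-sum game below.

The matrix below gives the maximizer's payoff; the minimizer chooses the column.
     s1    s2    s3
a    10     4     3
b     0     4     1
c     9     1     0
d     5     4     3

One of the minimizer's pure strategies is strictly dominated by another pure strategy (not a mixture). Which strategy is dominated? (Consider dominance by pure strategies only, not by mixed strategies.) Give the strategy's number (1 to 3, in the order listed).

The minimizer prefers columns that give the maximizer less. Compare s2 with s3: 3 < 4, 1 < 4, 0 < 1, 3 < 4.
So s3 strictly dominates s2 for the minimizer; s2 is strictly dominated.

2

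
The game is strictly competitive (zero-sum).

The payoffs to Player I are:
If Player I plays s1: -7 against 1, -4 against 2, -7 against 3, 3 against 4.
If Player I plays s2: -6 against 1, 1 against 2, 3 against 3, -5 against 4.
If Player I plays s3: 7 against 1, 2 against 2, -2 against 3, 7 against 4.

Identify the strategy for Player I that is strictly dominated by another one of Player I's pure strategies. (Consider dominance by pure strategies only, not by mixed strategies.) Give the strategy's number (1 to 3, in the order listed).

1

Compare s1 with s3: 7 > -7, 2 > -4, -2 > -7, 7 > 3.
So s3 strictly dominates s1 for Player I; s1 is strictly dominated.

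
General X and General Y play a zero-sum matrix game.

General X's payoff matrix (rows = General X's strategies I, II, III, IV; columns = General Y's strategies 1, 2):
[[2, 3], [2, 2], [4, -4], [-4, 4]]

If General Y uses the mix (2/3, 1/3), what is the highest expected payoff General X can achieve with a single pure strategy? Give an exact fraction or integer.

7/3

I: (2)·(2/3) + (3)·(1/3) = 7/3.
II: (2)·(2/3) + (2)·(1/3) = 2.
III: (4)·(2/3) + (-4)·(1/3) = 4/3.
IV: (-4)·(2/3) + (4)·(1/3) = -4/3.
The best pure response is I with expected payoff 7/3.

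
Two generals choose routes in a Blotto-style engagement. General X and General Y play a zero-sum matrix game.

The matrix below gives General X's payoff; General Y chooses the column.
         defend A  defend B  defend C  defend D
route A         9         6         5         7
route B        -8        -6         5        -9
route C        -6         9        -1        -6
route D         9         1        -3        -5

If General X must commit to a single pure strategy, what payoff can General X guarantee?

The worst-case payoff for each row is route A: 5, route B: -9, route C: -6, route D: -5.
The best of these is 5.

5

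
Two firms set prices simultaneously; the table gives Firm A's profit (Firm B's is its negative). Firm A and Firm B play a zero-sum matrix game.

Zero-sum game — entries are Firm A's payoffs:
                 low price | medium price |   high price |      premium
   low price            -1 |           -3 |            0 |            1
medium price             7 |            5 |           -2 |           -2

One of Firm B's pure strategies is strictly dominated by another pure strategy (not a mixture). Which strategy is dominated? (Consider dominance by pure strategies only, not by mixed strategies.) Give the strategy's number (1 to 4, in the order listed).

1

Firm B prefers columns that give Firm A less. Compare low price with medium price: -3 < -1, 5 < 7.
So medium price strictly dominates low price for Firm B; low price is strictly dominated.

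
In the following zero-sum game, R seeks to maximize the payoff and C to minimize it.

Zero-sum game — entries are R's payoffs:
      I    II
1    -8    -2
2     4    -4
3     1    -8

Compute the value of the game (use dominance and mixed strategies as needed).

-20/7

Row 3 is strictly dominated by row 2, so R never plays it.
The remaining 2×2 game on (1, 2) × (I, II) has no saddle point. Let R play 1 with probability p; indifference gives −8p + 4(1−p) = −2p − 4(1−p), so p = 4/7.
Similarly C's optimal q on I is 1/7, and the value is -8·(1/7) + (-2)·(6/7) = -20/7.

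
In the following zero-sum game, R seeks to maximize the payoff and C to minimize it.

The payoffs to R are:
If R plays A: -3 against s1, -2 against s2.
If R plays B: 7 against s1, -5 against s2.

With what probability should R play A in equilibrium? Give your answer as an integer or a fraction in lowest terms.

12/13

Row minima are -3 and -5, so R's maximin is -3; column maxima are 7 and -2, so C's minimax is -2. These differ, so the equilibrium is in mixed strategies.
Let R play A with probability p. C is indifferent when −3p + 7(1−p) = −2p − 5(1−p), giving p = 12/13.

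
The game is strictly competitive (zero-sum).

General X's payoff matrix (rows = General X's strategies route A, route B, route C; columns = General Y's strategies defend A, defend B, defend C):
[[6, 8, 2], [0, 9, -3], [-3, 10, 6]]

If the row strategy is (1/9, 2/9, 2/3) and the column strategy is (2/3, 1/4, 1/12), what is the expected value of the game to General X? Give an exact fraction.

Against (2/3, 1/4, 1/12), each row's expected payoff is route A: 37/6; route B: 2; route C: 1.
Taking the (1/9, 2/9, 2/3)-weighted average: (1/9)·(37/6) + (2/9)·(2) + (2/3)·(1) = 97/54.

97/54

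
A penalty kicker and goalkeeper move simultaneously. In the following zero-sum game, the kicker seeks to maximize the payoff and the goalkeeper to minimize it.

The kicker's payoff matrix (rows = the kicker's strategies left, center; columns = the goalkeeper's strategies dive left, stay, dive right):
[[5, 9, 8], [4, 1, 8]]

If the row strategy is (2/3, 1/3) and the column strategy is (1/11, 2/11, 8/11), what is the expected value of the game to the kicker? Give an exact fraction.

Against (1/11, 2/11, 8/11), each row's expected payoff is left: 87/11; center: 70/11.
Taking the (2/3, 1/3)-weighted average: (2/3)·(87/11) + (1/3)·(70/11) = 244/33.

244/33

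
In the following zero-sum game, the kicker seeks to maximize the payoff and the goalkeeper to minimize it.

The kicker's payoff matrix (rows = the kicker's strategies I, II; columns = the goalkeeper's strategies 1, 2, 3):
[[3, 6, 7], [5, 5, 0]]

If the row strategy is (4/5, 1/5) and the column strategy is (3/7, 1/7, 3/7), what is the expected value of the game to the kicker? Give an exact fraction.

164/35

Against (3/7, 1/7, 3/7), each row's expected payoff is I: 36/7; II: 20/7.
Taking the (4/5, 1/5)-weighted average: (4/5)·(36/7) + (1/5)·(20/7) = 164/35.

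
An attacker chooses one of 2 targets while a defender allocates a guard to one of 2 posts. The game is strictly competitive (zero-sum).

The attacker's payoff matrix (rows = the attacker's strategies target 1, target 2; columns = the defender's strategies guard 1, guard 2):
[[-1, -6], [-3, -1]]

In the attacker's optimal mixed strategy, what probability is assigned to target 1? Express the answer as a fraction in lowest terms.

2/7

Row minima are -6 and -3, so the attacker's maximin is -3; column maxima are -1 and -1, so the defender's minimax is -1. These differ, so the equilibrium is in mixed strategies.
Let the attacker play target 1 with probability p. The defender is indifferent when −p − 3(1−p) = −6p − (1−p), giving p = 2/7.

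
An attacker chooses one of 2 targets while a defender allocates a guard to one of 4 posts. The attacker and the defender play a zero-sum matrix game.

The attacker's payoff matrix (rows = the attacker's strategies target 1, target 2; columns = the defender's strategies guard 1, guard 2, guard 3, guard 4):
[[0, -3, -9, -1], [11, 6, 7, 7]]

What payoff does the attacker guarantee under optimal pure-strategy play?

Row minima: -9, 6 → the attacker's maximin is 6.
Column maxima: 11, 6, 7, 7 → the defender's minimax is 6.
They coincide at (target 2, guard 2), so the value is 6.

6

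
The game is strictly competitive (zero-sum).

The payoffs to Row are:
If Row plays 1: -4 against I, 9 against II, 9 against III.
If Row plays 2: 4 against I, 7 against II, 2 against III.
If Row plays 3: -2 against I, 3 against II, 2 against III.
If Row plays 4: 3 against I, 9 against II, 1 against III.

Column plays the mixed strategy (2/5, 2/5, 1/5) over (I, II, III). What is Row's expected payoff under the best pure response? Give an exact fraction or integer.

1: (-4)·(2/5) + (9)·(2/5) + (9)·(1/5) = 19/5.
2: (4)·(2/5) + (7)·(2/5) + (2)·(1/5) = 24/5.
3: (-2)·(2/5) + (3)·(2/5) + (2)·(1/5) = 4/5.
4: (3)·(2/5) + (9)·(2/5) + (1)·(1/5) = 5.
The best pure response is 4 with expected payoff 5.

5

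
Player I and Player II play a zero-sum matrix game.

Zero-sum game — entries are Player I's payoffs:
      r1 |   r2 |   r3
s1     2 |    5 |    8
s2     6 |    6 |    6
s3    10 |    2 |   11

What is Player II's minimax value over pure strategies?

6

The worst case (largest entry) in each column is r1: 10, r2: 6, r3: 11.
The best (smallest) of these is 6.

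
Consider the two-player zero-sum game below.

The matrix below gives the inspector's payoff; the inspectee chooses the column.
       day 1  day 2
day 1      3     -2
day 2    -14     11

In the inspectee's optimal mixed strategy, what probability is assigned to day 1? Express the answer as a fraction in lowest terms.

Row minima are -2 and -14, so the inspector's maximin is -2; column maxima are 3 and 11, so the inspectee's minimax is 3. These differ, so the equilibrium is in mixed strategies.
Let the inspectee play day 1 with probability q. The inspector is indifferent when 3q − 2(1−q) = −14q + 11(1−q), giving q = 13/30.

13/30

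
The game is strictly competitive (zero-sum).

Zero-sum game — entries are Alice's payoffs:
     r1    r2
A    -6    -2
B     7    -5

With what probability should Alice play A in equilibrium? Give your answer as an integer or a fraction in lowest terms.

Row minima are -6 and -5, so Alice's maximin is -5; column maxima are 7 and -2, so Bob's minimax is -2. These differ, so the equilibrium is in mixed strategies.
Let Alice play A with probability p. Bob is indifferent when −6p + 7(1−p) = −2p − 5(1−p), giving p = 3/4.

3/4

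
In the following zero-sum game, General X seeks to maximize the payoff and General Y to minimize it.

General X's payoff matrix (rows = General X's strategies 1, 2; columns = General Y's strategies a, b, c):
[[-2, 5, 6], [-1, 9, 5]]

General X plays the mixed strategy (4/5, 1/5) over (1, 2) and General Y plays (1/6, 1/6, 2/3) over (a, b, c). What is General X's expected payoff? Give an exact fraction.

Against (1/6, 1/6, 2/3), each row's expected payoff is 1: 9/2; 2: 14/3.
Taking the (4/5, 1/5)-weighted average: (4/5)·(9/2) + (1/5)·(14/3) = 68/15.

68/15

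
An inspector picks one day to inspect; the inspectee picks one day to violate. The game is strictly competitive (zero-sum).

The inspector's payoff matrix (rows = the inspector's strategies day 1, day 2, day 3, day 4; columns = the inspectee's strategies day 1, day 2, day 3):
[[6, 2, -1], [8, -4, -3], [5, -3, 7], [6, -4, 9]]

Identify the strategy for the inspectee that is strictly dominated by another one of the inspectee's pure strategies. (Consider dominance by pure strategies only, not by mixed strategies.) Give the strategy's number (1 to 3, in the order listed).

1

The inspectee prefers columns that give the inspector less. Compare day 1 with day 2: 2 < 6, -4 < 8, -3 < 5, -4 < 6.
So day 2 strictly dominates day 1 for the inspectee; day 1 is strictly dominated.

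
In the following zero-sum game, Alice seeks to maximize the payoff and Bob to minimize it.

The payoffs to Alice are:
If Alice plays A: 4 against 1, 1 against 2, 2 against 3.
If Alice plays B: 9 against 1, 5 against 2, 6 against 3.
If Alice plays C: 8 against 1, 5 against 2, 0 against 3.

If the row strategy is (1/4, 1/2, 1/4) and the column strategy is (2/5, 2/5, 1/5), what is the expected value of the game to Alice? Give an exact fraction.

Against (2/5, 2/5, 1/5), each row's expected payoff is A: 12/5; B: 34/5; C: 26/5.
Taking the (1/4, 1/2, 1/4)-weighted average: (1/4)·(12/5) + (1/2)·(34/5) + (1/4)·(26/5) = 53/10.

53/10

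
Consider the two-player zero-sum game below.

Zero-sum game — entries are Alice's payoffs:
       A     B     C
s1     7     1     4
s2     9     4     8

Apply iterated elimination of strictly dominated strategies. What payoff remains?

Column A is strictly dominated by B for Bob (1<7, 4<9); eliminate A.
Column C is strictly dominated by B for Bob (1<4, 4<8); eliminate C.
Row s1 is strictly dominated by row s2 (4>1); eliminate s1.
Only (s2, B) remains, with payoff 4.

4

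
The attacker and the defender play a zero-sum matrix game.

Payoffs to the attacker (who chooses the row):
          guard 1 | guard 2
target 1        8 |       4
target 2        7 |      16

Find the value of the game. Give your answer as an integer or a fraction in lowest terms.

Row minima are 4 and 7, so the attacker's maximin is 7; column maxima are 8 and 16, so the defender's minimax is 8. These differ, so the equilibrium is in mixed strategies.
Let the attacker play target 1 with probability p. The defender is indifferent when 8p + 7(1−p) = 4p + 16(1−p), giving p = 9/13.
Let the defender play guard 1 with probability q. The attacker is indifferent when 8q + 4(1−q) = 7q + 16(1−q), giving q = 12/13.
The value is 8·(12/13) + (4)·(1/13) = 100/13.

100/13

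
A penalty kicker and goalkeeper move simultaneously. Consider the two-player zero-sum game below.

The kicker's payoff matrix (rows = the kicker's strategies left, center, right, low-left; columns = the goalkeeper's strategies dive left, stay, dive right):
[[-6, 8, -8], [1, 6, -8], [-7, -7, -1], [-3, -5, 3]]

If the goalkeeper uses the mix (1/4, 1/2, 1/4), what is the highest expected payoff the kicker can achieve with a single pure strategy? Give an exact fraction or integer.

5/4

left: (-6)·(1/4) + (8)·(1/2) + (-8)·(1/4) = 1/2.
center: (1)·(1/4) + (6)·(1/2) + (-8)·(1/4) = 5/4.
right: (-7)·(1/4) + (-7)·(1/2) + (-1)·(1/4) = -11/2.
low-left: (-3)·(1/4) + (-5)·(1/2) + (3)·(1/4) = -5/2.
The best pure response is center with expected payoff 5/4.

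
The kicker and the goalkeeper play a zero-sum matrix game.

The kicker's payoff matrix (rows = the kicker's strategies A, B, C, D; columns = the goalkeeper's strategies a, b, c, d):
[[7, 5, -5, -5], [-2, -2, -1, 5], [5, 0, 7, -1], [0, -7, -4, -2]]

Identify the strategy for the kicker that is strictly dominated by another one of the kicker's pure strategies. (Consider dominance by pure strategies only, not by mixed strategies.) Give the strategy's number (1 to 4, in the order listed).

4

Compare D with C: 5 > 0, 0 > -7, 7 > -4, -1 > -2.
So C strictly dominates D for the kicker; D is strictly dominated.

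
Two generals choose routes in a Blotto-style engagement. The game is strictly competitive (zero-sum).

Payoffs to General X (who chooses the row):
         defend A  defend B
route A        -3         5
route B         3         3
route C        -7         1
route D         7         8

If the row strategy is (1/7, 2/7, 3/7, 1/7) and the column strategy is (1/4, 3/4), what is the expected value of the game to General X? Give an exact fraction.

Against (1/4, 3/4), each row's expected payoff is route A: 3; route B: 3; route C: -1; route D: 31/4.
Taking the (1/7, 2/7, 3/7, 1/7)-weighted average: (1/7)·(3) + (2/7)·(3) + (3/7)·(-1) + (1/7)·(31/4) = 55/28.

55/28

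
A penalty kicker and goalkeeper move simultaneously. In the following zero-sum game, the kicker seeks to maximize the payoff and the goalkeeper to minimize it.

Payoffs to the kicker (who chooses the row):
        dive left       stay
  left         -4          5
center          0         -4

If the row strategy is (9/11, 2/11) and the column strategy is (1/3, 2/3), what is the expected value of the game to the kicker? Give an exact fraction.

Against (1/3, 2/3), each row's expected payoff is left: 2; center: -8/3.
Taking the (9/11, 2/11)-weighted average: (9/11)·(2) + (2/11)·(-8/3) = 38/33.

38/33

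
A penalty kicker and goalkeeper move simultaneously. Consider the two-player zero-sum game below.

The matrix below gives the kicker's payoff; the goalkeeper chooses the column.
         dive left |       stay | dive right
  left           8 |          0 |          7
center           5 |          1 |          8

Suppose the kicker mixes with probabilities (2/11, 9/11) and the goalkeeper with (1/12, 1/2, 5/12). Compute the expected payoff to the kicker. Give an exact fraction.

545/132

Against (1/12, 1/2, 5/12), each row's expected payoff is left: 43/12; center: 17/4.
Taking the (2/11, 9/11)-weighted average: (2/11)·(43/12) + (9/11)·(17/4) = 545/132.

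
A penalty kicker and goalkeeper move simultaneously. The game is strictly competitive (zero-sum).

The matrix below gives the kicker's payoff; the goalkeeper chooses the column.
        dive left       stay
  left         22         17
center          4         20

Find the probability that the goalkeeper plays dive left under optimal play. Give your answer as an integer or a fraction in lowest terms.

1/7

Row minima are 17 and 4, so the kicker's maximin is 17; column maxima are 22 and 20, so the goalkeeper's minimax is 20. These differ, so the equilibrium is in mixed strategies.
Let the goalkeeper play dive left with probability q. The kicker is indifferent when 22q + 17(1−q) = 4q + 20(1−q), giving q = 1/7.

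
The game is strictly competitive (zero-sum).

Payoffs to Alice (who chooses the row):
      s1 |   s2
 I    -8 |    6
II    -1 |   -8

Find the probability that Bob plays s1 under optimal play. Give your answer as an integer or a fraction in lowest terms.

Row minima are -8 and -8, so Alice's maximin is -8; column maxima are -1 and 6, so Bob's minimax is -1. These differ, so the equilibrium is in mixed strategies.
Let Bob play s1 with probability q. Alice is indifferent when −8q + 6(1−q) = −q − 8(1−q), giving q = 2/3.

2/3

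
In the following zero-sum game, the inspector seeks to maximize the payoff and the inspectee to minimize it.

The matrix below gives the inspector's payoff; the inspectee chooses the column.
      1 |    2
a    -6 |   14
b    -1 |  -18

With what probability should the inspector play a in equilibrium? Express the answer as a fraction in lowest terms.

Row minima are -6 and -18, so the inspector's maximin is -6; column maxima are -1 and 14, so the inspectee's minimax is -1. These differ, so the equilibrium is in mixed strategies.
Let the inspector play a with probability p. The inspectee is indifferent when −6p − (1−p) = 14p − 18(1−p), giving p = 17/37.

17/37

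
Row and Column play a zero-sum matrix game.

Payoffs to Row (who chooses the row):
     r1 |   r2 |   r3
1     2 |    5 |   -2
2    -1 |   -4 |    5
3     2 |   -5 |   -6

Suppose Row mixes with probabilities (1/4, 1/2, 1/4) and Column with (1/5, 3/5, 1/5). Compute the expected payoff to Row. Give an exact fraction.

Against (1/5, 3/5, 1/5), each row's expected payoff is 1: 3; 2: -8/5; 3: -19/5.
Taking the (1/4, 1/2, 1/4)-weighted average: (1/4)·(3) + (1/2)·(-8/5) + (1/4)·(-19/5) = -1.

-1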